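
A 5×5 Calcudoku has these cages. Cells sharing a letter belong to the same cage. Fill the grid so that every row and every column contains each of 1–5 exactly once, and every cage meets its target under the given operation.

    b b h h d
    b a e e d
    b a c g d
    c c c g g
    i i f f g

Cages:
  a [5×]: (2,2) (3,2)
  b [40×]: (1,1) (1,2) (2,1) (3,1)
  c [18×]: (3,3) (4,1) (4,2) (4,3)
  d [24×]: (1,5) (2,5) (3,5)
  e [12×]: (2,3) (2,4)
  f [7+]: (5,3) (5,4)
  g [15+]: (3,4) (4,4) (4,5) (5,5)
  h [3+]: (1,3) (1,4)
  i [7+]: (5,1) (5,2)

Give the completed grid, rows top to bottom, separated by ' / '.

Cage c needs product 18; hence (3,3) = 3.
Column 3 already has 3, leaving (2,3) = 4.
Cage e's pair has product 12, leaving (2,4) = 3.
Row 2 already has 3, which forces (2,5) = 2.
2 is placed in column 5, so (3,5) = 4.
4 is placed in column 5, leaving (1,5) = 3.
Cage g needs sum 15, so (3,4) = 5.
Cage g needs sum 15, which forces (4,4) = 4.
5 is placed in column 4; hence (5,4) = 2.
The two cells of cage h must have sum 3, leaving (1,3) = 2.
Column 4 now contains 2; hence (1,4) = 1.
The two cells of cage a must have product 5, leaving (2,2) = 5.
Row 3 already has 5; hence (3,2) = 1.
2 is placed in column 3, which forces (4,3) = 1.
Row 4 already has 1, leaving (4,5) = 5.
2 is placed in row 5; hence (5,3) = 5.
Column 5 now contains 5; hence (5,5) = 1.
The 4 cells of cage b must have product 40; hence (1,1) = 5.
Column 2 now contains 5, which forces (1,2) = 4.
5 is placed in row 2, which forces (2,1) = 1.
Row 3 now contains 1, so (3,1) = 2.
Column 1 already has 2, which forces (4,1) = 3.
3 is placed in row 4, so (4,2) = 2.
Column 1 now contains 3, leaving (5,1) = 4.
4 is placed in column 2, so (5,2) = 3.

5 4 2 1 3 / 1 5 4 3 2 / 2 1 3 5 4 / 3 2 1 4 5 / 4 3 5 2 1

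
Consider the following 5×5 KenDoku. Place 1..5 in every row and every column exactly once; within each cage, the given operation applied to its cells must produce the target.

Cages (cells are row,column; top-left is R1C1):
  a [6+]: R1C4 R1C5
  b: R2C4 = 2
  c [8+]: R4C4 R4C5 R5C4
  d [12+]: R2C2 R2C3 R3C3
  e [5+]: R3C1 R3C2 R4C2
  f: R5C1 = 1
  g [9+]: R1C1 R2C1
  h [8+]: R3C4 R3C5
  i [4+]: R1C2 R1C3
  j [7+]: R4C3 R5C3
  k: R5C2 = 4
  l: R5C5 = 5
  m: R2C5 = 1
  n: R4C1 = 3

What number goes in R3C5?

3

B is a freebie, so R2C4 = 2.
M is a freebie; hence R2C5 = 1.
Cage n is given, so R4C1 = 3.
Cage f is given; hence R5C1 = 1.
Cage k is a single given cell, so R5C2 = 4.
Cage l is a single given cell; hence R5C5 = 5.
Cage a's pair has sum 6; hence R1C4 = 4.
The two cells of cage a must have sum 6, so R1C5 = 2.
Column 1 now contains 1; hence R3C1 = 2.
Cage e needs sum 5, which forces R3C2 = 1.
Cage h needs two cells with sum 8, which forces R3C4 = 5.
Column 5 now contains 5, leaving R3C5 = 3.
Cage e needs sum 5; hence R4C2 = 2.
Cage c has sum 8; hence R4C4 = 1.
The 3 cells of cage c must have sum 8, so R4C5 = 4.
5 is placed in row 5, which forces R5C4 = 3.
4 is placed in row 1, leaving R1C1 = 5.
Column 2 now contains 1, which forces R1C2 = 3.
Cage i's pair has sum 4, leaving R1C3 = 1.
The two cells of cage g must have sum 9, which forces R2C1 = 4.
Column 2 now contains 3, leaving R2C2 = 5.
Row 2 now contains 5, leaving R2C3 = 3.
3 is placed in row 3, so R3C3 = 4.
Row 4 already has 4, so R4C3 = 5.
Row 5 now contains 3, which forces R5C3 = 2.
Completed grid: 5 3 1 4 2 / 4 5 3 2 1 / 2 1 4 5 3 / 3 2 5 1 4 / 1 4 2 3 5.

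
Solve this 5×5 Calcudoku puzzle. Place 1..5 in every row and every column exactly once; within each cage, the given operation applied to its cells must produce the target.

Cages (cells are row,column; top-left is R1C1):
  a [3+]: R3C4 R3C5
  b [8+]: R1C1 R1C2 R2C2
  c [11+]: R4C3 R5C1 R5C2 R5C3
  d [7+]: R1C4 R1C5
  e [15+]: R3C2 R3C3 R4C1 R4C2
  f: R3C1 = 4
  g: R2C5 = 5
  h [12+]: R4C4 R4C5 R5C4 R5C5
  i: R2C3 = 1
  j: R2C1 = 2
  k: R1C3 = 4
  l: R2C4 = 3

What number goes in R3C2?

3

Cage k is a single given cell, so R1C3 = 4.
Cage j is a single given cell, which forces R2C1 = 2.
I is a freebie, leaving R2C3 = 1.
L is a freebie, which forces R2C4 = 3.
Cage g is given, which forces R2C5 = 5.
F is a freebie, which forces R3C1 = 4.
The two cells of cage d must have sum 7, so R1C4 = 5.
Cage d needs two cells with sum 7, which forces R1C5 = 2.
Row 2 now contains 5, leaving R2C2 = 4.
2 is placed in column 5, so R3C5 = 1.
1 is placed in row 3, leaving R3C4 = 2.
Cage e needs sum 15, so R4C1 = 5.
Cage e has sum 15, leaving R4C2 = 2.
Row 4 now contains 2, leaving R4C3 = 3.
Row 4 now contains 3, which forces R4C5 = 4.
Column 5 now contains 4; hence R5C5 = 3.
Cage e needs sum 15, leaving R3C2 = 3.
3 is placed in column 3, which forces R3C3 = 5.
4 is placed in row 4, which forces R4C4 = 1.
Row 5 now contains 3, which forces R5C1 = 1.
Cage c has sum 11, which forces R5C2 = 5.
Cage c needs sum 11; hence R5C3 = 2.
Cage h has sum 12, which forces R5C4 = 4.
Column 1 already has 1, so R1C1 = 3.
3 is placed in column 2; hence R1C2 = 1.
Completed grid: 3 1 4 5 2 / 2 4 1 3 5 / 4 3 5 2 1 / 5 2 3 1 4 / 1 5 2 4 3.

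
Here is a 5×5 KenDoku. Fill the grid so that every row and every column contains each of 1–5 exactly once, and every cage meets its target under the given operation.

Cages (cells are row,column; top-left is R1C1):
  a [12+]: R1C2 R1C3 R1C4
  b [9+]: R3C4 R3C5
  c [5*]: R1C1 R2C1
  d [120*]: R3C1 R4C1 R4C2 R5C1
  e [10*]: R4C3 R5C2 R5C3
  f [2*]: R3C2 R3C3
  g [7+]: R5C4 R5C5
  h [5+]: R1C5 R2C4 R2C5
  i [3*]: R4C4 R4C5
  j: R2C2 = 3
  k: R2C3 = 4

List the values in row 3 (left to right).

Cage j is a single given cell, which forces R2C2 = 3.
K is a freebie; hence R2C3 = 4.
Row 2 now contains 3; hence R2C5 = 1.
Column 5 already has 1, which forces R4C5 = 3.
Cage c's pair has product 5, so R1C1 = 1.
Column 5 already has 1, leaving R1C5 = 2.
1 is placed in row 2, so R2C1 = 5.
1 is placed in row 2, so R2C4 = 2.
Row 4 already has 3, leaving R4C4 = 1.
Cage d needs product 120; hence R4C2 = 5.
Row 4 already has 5; hence R4C3 = 2.
Cage g needs two cells with sum 7, so R5C4 = 3.
The two cells of cage g must have sum 7, so R5C5 = 4.
Column 2 now contains 5, so R1C2 = 4.
The 3 cells of cage a must have sum 12, which forces R1C3 = 3.
Cage a needs sum 12, which forces R1C4 = 5.
Cage d needs product 120; hence R3C1 = 3.
Cage f needs two cells with product 2, which forces R3C2 = 2.
Column 3 now contains 2; hence R3C3 = 1.
Cage b needs two cells with sum 9; hence R3C4 = 4.
Column 5 now contains 4; hence R3C5 = 5.
Row 4 already has 2; hence R4C1 = 4.
Row 5 already has 4, leaving R5C1 = 2.
Cage e has product 10; hence R5C2 = 1.
Cage e has product 10, so R5C3 = 5.
The full grid is 1 4 3 5 2 / 5 3 4 2 1 / 3 2 1 4 5 / 4 5 2 1 3 / 2 1 5 3 4.

3 2 1 4 5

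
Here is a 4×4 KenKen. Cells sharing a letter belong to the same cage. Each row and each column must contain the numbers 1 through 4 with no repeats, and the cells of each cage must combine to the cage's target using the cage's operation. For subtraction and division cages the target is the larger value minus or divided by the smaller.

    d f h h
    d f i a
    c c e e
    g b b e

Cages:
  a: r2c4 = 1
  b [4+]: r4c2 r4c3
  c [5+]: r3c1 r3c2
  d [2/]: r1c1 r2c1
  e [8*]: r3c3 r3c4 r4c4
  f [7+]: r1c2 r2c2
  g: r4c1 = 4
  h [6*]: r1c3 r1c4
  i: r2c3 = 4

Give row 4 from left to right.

4 1 3 2

Cage i is given, leaving r2c3 = 4.
A is a freebie, which forces r2c4 = 1.
G is a freebie, so r4c1 = 4.
Row 4 now contains 4, which forces r4c4 = 2.
Cage d needs two cells with quotient 2, which forces r1c1 = 1.
The two cells of cage f must have sum 7, which forces r1c2 = 4.
Cage h needs two cells with product 6, which forces r1c3 = 2.
Column 4 already has 2; hence r1c4 = 3.
Row 2 already has 1; hence r2c1 = 2.
4 is placed in row 2, which forces r2c2 = 3.
Column 1 already has 2, so r3c1 = 3.
Column 2 already has 3, so r3c2 = 2.
Cage e has product 8, which forces r3c3 = 1.
Column 4 already has 2; hence r3c4 = 4.
Column 2 already has 3; hence r4c2 = 1.
Column 3 now contains 1, which forces r4c3 = 3.
The full grid is 1 4 2 3 / 2 3 4 1 / 3 2 1 4 / 4 1 3 2.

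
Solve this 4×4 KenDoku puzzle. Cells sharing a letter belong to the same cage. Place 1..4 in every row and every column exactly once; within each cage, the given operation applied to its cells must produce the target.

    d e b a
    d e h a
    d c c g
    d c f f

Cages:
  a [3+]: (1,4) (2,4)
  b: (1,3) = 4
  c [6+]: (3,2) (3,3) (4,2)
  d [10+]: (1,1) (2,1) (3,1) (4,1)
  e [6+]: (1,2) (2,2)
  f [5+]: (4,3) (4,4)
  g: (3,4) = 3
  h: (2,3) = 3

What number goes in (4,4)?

Cage b is given, which forces (1,3) = 4.
Cage h is given, so (2,3) = 3.
Cage g is a single given cell, so (3,4) = 3.
4 is placed in row 1, so (1,2) = 2.
Row 1 now contains 2, which forces (1,4) = 1.
Cage e needs two cells with sum 6, which forces (2,2) = 4.
Column 4 now contains 1, which forces (2,4) = 2.
Column 2 already has 4, so (3,2) = 1.
1 is placed in row 3, which forces (3,3) = 2.
Column 2 already has 1, which forces (4,2) = 3.
Cage f needs two cells with sum 5, so (4,3) = 1.
Cage f needs two cells with sum 5, which forces (4,4) = 4.
Row 1 now contains 1, which forces (1,1) = 3.
Row 2 already has 2; hence (2,1) = 1.
Row 3 already has 2; hence (3,1) = 4.
Row 4 already has 4, which forces (4,1) = 2.
Completed grid: 3 2 4 1 / 1 4 3 2 / 4 1 2 3 / 2 3 1 4.

4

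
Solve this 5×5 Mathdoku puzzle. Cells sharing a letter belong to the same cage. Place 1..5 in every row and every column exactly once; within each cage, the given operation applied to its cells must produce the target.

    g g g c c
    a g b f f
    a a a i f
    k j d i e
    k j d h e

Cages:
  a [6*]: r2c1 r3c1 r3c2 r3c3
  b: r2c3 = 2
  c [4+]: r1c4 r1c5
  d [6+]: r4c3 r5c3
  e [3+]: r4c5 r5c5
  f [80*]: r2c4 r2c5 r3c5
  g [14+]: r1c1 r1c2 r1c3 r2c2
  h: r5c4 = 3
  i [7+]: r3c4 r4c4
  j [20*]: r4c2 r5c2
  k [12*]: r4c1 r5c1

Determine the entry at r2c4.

The 4 cells of cage a must have product 6, leaving r2c1 = 1.
B is a freebie, which forces r2c3 = 2.
Cage f has product 80, so r2c4 = 4.
Cage f has product 80; hence r2c5 = 5.
Cage f needs product 80, leaving r3c5 = 4.
Cage h is given, so r5c4 = 3.
Column 4 already has 3, leaving r1c4 = 1.
The two cells of cage c must have sum 4, leaving r1c5 = 3.
Row 2 now contains 5, so r2c2 = 3.
The two cells of cage k must have product 12, so r4c1 = 3.
Row 5 already has 3, which forces r5c1 = 4.
4 is placed in row 5, so r5c2 = 5.
Row 5 now contains 5, so r5c3 = 1.
1 is placed in row 5, so r5c5 = 2.
Column 1 now contains 3, leaving r3c1 = 2.
The 4 cells of cage a must have product 6, so r3c2 = 1.
Column 3 already has 1, leaving r3c3 = 3.
2 is placed in row 3, which forces r3c4 = 5.
Column 2 now contains 5, which forces r4c2 = 4.
Column 3 already has 1, leaving r4c3 = 5.
Column 4 now contains 5, which forces r4c4 = 2.
Column 5 already has 2, so r4c5 = 1.
Column 1 now contains 2; hence r1c1 = 5.
Column 2 now contains 4, leaving r1c2 = 2.
Column 3 already has 5, so r1c3 = 4.
The full grid is 5 2 4 1 3 / 1 3 2 4 5 / 2 1 3 5 4 / 3 4 5 2 1 / 4 5 1 3 2.

4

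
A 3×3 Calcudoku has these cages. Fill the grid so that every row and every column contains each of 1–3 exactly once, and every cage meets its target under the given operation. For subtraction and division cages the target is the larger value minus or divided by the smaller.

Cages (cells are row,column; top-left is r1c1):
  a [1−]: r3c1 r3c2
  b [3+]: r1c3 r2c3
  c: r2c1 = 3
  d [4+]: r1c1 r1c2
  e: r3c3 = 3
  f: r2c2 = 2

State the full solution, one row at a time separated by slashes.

1 3 2 / 3 2 1 / 2 1 3

C is a freebie, leaving r2c1 = 3.
F is a freebie, so r2c2 = 2.
Row 2 now contains 2, which forces r2c3 = 1.
Cage e is a single given cell, which forces r3c3 = 3.
Column 1 already has 3, which forces r1c1 = 1.
The two cells of cage d must have sum 4, so r1c2 = 3.
Column 3 now contains 1; hence r1c3 = 2.
Cage a's pair has difference 1, which forces r3c1 = 2.
3 is placed in row 3, leaving r3c2 = 1.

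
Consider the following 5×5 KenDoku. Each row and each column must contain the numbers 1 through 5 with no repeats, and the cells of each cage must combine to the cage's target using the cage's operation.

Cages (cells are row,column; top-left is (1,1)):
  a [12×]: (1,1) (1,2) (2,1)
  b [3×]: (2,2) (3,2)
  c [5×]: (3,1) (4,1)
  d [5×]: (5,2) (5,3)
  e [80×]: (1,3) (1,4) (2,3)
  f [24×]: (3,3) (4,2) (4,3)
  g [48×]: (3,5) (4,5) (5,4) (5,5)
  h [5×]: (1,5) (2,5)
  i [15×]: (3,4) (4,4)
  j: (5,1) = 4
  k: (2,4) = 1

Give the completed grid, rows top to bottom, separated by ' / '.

Cage e has product 80, so (1,3) = 5.
The 3 cells of cage e must have product 80; hence (1,4) = 4.
Row 1 now contains 5, which forces (1,5) = 1.
The 3 cells of cage e must have product 80, so (2,3) = 4.
Cage k is given; hence (2,4) = 1.
Column 5 already has 1, which forces (2,5) = 5.
J is a freebie, so (5,1) = 4.
Column 3 already has 5; hence (5,3) = 1.
4 is placed in column 4, which forces (5,4) = 2.
4 is placed in row 5; hence (5,5) = 3.
Row 1 now contains 1; hence (1,1) = 3.
The 3 cells of cage a must have product 12, leaving (1,2) = 2.
The 3 cells of cage a must have product 12, which forces (2,1) = 2.
Row 2 now contains 1, so (2,2) = 3.
Cage b's pair has product 3, so (3,2) = 1.
The 3 cells of cage f must have product 24, leaving (4,2) = 4.
Row 4 already has 4, so (4,5) = 2.
Row 5 now contains 1; hence (5,2) = 5.
Row 3 already has 1; hence (3,1) = 5.
The 3 cells of cage f must have product 24, which forces (3,3) = 2.
5 is placed in row 3, leaving (3,4) = 3.
2 is placed in column 5, which forces (3,5) = 4.
Cage c needs two cells with product 5; hence (4,1) = 1.
2 is placed in row 4, leaving (4,3) = 3.
Column 4 already has 3, which forces (4,4) = 5.

3 2 5 4 1 / 2 3 4 1 5 / 5 1 2 3 4 / 1 4 3 5 2 / 4 5 1 2 3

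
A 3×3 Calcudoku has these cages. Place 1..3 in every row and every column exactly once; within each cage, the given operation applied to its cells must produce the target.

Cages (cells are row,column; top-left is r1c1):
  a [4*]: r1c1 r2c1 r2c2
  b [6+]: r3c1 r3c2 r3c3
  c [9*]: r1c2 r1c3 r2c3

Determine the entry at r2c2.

Cage a needs product 4, which forces r1c1 = 2.
Cage c needs product 9, leaving r1c2 = 3.
Cage c has product 9; hence r1c3 = 1.
The 3 cells of cage a must have product 4, leaving r2c1 = 1.
The 3 cells of cage a must have product 4, leaving r2c2 = 2.
The 3 cells of cage c must have product 9, which forces r2c3 = 3.
Column 1 now contains 1; hence r3c1 = 3.
2 is placed in column 2, which forces r3c2 = 1.
Column 3 already has 3, which forces r3c3 = 2.
Completed grid: 2 3 1 / 1 2 3 / 3 1 2.

2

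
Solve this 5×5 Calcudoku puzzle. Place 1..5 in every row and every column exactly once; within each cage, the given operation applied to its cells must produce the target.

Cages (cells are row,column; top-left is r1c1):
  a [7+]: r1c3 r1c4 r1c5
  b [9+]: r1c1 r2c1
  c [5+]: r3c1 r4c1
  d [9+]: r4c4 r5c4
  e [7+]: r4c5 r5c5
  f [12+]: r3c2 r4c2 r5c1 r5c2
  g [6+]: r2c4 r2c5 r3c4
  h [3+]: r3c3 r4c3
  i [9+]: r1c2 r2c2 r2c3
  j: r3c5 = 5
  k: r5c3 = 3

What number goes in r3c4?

Cage j is given, leaving r3c5 = 5.
Cage k is a single given cell, so r5c3 = 3.
The two cells of cage e must have sum 7, so r4c5 = 3.
Cage e's pair has sum 7; hence r5c5 = 4.
Cage d needs two cells with sum 9, which forces r4c4 = 4.
Row 5 now contains 4, which forces r5c4 = 5.
Cage a has sum 7, so r1c3 = 4.
The 4 cells of cage f must have sum 12, which forces r3c2 = 4.
Cage f needs sum 12, leaving r4c2 = 5.
Row 1 now contains 4; hence r1c1 = 5.
Cage b needs two cells with sum 9, leaving r2c1 = 4.
Cage i needs sum 9, so r2c3 = 5.
Row 3 now contains 4, which forces r3c1 = 3.
The two cells of cage c must have sum 5, which forces r4c1 = 2.
2 is placed in row 4; hence r4c3 = 1.
Column 1 already has 2, which forces r5c1 = 1.
Row 5 already has 1, so r5c2 = 2.
Cage g needs sum 6, so r2c4 = 3.
1 is placed in column 3, so r3c3 = 2.
2 is placed in row 3, which forces r3c4 = 1.
Cage i has sum 9, which forces r1c2 = 3.
Column 4 already has 1, which forces r1c4 = 2.
Cage a needs sum 7, so r1c5 = 1.
Row 2 already has 3, leaving r2c2 = 1.
Cage g has sum 6; hence r2c5 = 2.
The full grid is 5 3 4 2 1 / 4 1 5 3 2 / 3 4 2 1 5 / 2 5 1 4 3 / 1 2 3 5 4.

1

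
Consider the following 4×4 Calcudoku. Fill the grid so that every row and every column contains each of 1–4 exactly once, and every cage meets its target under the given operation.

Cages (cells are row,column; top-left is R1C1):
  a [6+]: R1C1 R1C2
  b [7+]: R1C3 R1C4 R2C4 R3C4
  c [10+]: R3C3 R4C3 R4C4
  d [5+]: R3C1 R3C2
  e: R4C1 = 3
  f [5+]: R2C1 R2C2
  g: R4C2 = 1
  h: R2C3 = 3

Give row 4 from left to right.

The 4 cells of cage b must have sum 7, so R1C3 = 1.
H is a freebie; hence R2C3 = 3.
Column 3 now contains 3; hence R3C3 = 4.
Cage e is given, which forces R4C1 = 3.
Cage g is given; hence R4C2 = 1.
Column 3 now contains 4, which forces R4C3 = 2.
Row 4 already has 3, so R4C4 = 4.
Cage f needs two cells with sum 5, which forces R2C1 = 1.
The two cells of cage f must have sum 5, which forces R2C2 = 4.
1 is placed in row 2, leaving R2C4 = 2.
The two cells of cage d must have sum 5, so R3C1 = 2.
Cage d's pair has sum 5, so R3C2 = 3.
Row 3 now contains 3, which forces R3C4 = 1.
Column 1 already has 2, which forces R1C1 = 4.
Column 2 already has 4; hence R1C2 = 2.
2 is placed in column 4, so R1C4 = 3.
Completed grid: 4 2 1 3 / 1 4 3 2 / 2 3 4 1 / 3 1 2 4.

3 1 2 4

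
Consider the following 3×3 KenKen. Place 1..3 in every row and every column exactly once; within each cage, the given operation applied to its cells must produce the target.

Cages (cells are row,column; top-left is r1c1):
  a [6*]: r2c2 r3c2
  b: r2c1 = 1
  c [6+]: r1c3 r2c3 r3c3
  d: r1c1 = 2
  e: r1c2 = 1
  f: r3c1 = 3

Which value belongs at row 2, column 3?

D is a freebie, which forces r1c1 = 2.
Cage e is a single given cell, so r1c2 = 1.
1 is placed in row 1; hence r1c3 = 3.
Cage b is a single given cell, so r2c1 = 1.
Row 2 now contains 1, leaving r2c3 = 2.
F is a freebie, leaving r3c1 = 3.
Row 3 already has 3, so r3c2 = 2.
Column 3 already has 2, leaving r3c3 = 1.
Row 2 now contains 2, so r2c2 = 3.
The full grid is 2 1 3 / 1 3 2 / 3 2 1.

2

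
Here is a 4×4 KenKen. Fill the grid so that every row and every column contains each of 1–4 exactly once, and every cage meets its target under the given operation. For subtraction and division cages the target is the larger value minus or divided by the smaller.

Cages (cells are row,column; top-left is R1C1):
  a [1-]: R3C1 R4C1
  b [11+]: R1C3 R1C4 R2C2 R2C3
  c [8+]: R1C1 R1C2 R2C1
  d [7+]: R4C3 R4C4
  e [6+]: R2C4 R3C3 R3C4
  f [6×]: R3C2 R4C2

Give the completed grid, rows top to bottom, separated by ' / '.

4 1 3 2 / 3 4 2 1 / 2 3 1 4 / 1 2 4 3

The only place for 1 in row 4 is R4C1.
Cage a needs two cells with difference 1, so R3C1 = 2.
Row 3 already has 2; hence R3C2 = 3.
3 is placed in row 3; hence R3C3 = 1.
Row 3 now contains 1, leaving R3C4 = 4.
3 is placed in column 2, leaving R4C2 = 2.
4 is placed in column 4, leaving R4C4 = 3.
2 is placed in column 2; hence R1C2 = 1.
Row 1 now contains 1, which forces R1C4 = 2.
Cage b has sum 11, so R2C2 = 4.
Cage b has sum 11, leaving R2C3 = 2.
Cage e has sum 6, leaving R2C4 = 1.
3 is placed in row 4, leaving R4C3 = 4.
Cage c needs sum 8, which forces R1C1 = 4.
Column 3 now contains 4, which forces R1C3 = 3.
4 is placed in row 2; hence R2C1 = 3.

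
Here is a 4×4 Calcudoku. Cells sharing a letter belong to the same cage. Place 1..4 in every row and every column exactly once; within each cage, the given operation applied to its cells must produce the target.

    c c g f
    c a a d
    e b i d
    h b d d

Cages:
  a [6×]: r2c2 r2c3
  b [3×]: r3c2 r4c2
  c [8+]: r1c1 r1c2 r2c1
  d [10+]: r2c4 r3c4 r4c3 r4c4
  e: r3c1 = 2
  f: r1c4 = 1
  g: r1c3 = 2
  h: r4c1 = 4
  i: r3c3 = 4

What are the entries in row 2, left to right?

Cage g is a single given cell, so r1c3 = 2.
Cage f is a single given cell, leaving r1c4 = 1.
Column 3 now contains 2, which forces r2c3 = 3.
Cage e is given, so r3c1 = 2.
I is a freebie; hence r3c3 = 4.
Row 3 already has 4; hence r3c4 = 3.
Cage h is a single given cell, so r4c1 = 4.
Column 3 already has 4, so r4c3 = 1.
4 is placed in row 4, so r4c4 = 2.
Column 1 already has 4, leaving r1c1 = 3.
Cage c has sum 8; hence r1c2 = 4.
Column 1 already has 4, leaving r2c1 = 1.
Row 2 already has 3, leaving r2c2 = 2.
Column 4 now contains 2, so r2c4 = 4.
Row 3 already has 3, so r3c2 = 1.
Row 4 already has 1, which forces r4c2 = 3.
The full grid is 3 4 2 1 / 1 2 3 4 / 2 1 4 3 / 4 3 1 2.

1 2 3 4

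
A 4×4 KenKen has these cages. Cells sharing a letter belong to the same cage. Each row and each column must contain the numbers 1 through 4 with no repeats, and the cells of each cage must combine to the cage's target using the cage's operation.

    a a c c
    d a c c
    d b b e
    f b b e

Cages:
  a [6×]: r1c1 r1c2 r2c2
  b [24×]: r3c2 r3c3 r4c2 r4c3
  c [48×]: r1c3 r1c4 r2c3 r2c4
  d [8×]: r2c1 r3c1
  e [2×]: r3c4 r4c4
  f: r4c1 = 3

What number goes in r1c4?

3

Cage f is a single given cell, which forces r4c1 = 3.
The only place for 1 in column 1 is r1c1.
Cage c has product 48, leaving r1c3 = 4.
Cage c has product 48; hence r1c4 = 3.
Cage c needs product 48, which forces r2c3 = 1.
Cage c has product 48, so r2c4 = 4.
Cage b has product 24; hence r3c3 = 3.
Cage b needs product 24, which forces r4c3 = 2.
Row 4 already has 2; hence r4c4 = 1.
Row 1 now contains 3, so r1c2 = 2.
Row 2 already has 4, leaving r2c1 = 2.
Cage a has product 6, which forces r2c2 = 3.
Cage d's pair has product 8, which forces r3c1 = 4.
Cage b needs product 24, leaving r3c2 = 1.
Column 4 already has 1, leaving r3c4 = 2.
Row 4 already has 1; hence r4c2 = 4.
The full grid is 1 2 4 3 / 2 3 1 4 / 4 1 3 2 / 3 4 2 1.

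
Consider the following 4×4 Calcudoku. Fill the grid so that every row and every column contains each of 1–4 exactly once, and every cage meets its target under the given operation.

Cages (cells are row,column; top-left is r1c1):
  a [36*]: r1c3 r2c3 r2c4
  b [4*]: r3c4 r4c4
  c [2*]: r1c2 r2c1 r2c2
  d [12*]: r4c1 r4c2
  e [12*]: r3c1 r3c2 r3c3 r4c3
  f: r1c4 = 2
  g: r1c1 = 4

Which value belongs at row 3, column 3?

Cage g is a single given cell; hence r1c1 = 4.
Cage c has product 2, which forces r1c2 = 1.
Cage a needs product 36; hence r1c3 = 3.
Cage f is a single given cell, so r1c4 = 2.
The 3 cells of cage c must have product 2, which forces r2c1 = 1.
The 3 cells of cage c must have product 2; hence r2c2 = 2.
Cage a needs product 36, so r2c3 = 4.
Cage a has product 36, so r2c4 = 3.
Column 3 already has 4; hence r3c3 = 1.
Row 3 already has 1, leaving r3c4 = 4.
Column 1 now contains 4, which forces r4c1 = 3.
3 is placed in row 4, which forces r4c2 = 4.
Column 3 now contains 1, leaving r4c3 = 2.
Column 4 now contains 4, leaving r4c4 = 1.
Column 1 now contains 3, which forces r3c1 = 2.
4 is placed in row 3, so r3c2 = 3.
Filled in: 4 1 3 2 / 1 2 4 3 / 2 3 1 4 / 3 4 2 1.

1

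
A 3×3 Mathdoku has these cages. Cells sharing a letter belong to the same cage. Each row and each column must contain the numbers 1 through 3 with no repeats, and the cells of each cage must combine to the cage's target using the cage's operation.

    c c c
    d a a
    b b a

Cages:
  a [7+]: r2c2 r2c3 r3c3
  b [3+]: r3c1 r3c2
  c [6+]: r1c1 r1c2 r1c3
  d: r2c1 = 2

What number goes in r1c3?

2

D is a freebie, leaving r2c1 = 2.
Row 2 now contains 2, so r2c2 = 3.
Row 2 already has 3, leaving r2c3 = 1.
Column 1 now contains 2, which forces r3c1 = 1.
1 is placed in row 3; hence r3c2 = 2.
2 is placed in row 3, so r3c3 = 3.
1 is placed in column 1, leaving r1c1 = 3.
2 is placed in column 2; hence r1c2 = 1.
Column 3 now contains 3, so r1c3 = 2.
The full grid is 3 1 2 / 2 3 1 / 1 2 3.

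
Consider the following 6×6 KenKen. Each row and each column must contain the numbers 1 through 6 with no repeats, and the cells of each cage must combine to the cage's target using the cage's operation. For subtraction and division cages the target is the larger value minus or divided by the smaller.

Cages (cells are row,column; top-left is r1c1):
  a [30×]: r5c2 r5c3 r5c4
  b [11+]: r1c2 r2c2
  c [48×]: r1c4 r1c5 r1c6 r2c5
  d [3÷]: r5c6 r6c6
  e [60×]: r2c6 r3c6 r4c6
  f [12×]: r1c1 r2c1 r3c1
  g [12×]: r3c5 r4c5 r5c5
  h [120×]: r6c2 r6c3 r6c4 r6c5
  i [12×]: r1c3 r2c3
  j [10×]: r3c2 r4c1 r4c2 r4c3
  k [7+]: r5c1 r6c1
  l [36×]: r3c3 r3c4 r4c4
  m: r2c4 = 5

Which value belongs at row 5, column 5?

1

Cage m is a single given cell, leaving r2c4 = 5.
The 4 cells of cage j must have product 10; hence r3c2 = 1.
Cage b's pair has sum 11, which forces r1c2 = 5.
5 is placed in row 2, so r2c2 = 6.
5 is placed in column 2, leaving r4c2 = 2.
2 is placed in column 2, leaving r5c2 = 3.
Column 2 now contains 3, which forces r6c2 = 4.
Cage a needs product 30, so r5c3 = 5.
The 3 cells of cage a must have product 30; hence r5c4 = 2.
Cage j has product 10, so r4c1 = 5.
Column 3 now contains 5, so r4c3 = 1.
Cage h has product 120; hence r6c5 = 5.
Cage e has product 60, leaving r3c6 = 5.
The 3 cells of cage g must have product 12, which forces r5c5 = 1.
Row 5 now contains 1, which forces r5c6 = 6.
Row 5 already has 6, leaving r5c1 = 4.
Cage k needs two cells with sum 7, so r6c1 = 3.
Row 6 now contains 3, which forces r6c4 = 1.
Cage d needs two cells with quotient 3, leaving r6c6 = 2.
The 4 cells of cage c must have product 48, which forces r1c6 = 1.
Row 6 already has 2, so r6c3 = 6.
Cage f has product 12, so r2c1 = 1.
The only place for 2 in row 2 is r2c5.
The only place for 2 in row 1 is r1c1.
2 is placed in column 1, so r3c1 = 6.
Row 1 needs a 3, and only r1c3 is open for it.
Column 3 now contains 3, which forces r2c3 = 4.
Row 2 now contains 4, so r2c6 = 3.
Column 3 now contains 3, leaving r3c3 = 2.
Cage l has product 36, leaving r3c4 = 3.
3 is placed in row 3, which forces r3c5 = 4.
Cage l needs product 36, so r4c4 = 6.
Column 5 already has 4, so r4c5 = 3.
Column 6 already has 3, so r4c6 = 4.
Column 4 already has 6, which forces r1c4 = 4.
Column 5 already has 4, leaving r1c5 = 6.
Filled in: 2 5 3 4 6 1 / 1 6 4 5 2 3 / 6 1 2 3 4 5 / 5 2 1 6 3 4 / 4 3 5 2 1 6 / 3 4 6 1 5 2.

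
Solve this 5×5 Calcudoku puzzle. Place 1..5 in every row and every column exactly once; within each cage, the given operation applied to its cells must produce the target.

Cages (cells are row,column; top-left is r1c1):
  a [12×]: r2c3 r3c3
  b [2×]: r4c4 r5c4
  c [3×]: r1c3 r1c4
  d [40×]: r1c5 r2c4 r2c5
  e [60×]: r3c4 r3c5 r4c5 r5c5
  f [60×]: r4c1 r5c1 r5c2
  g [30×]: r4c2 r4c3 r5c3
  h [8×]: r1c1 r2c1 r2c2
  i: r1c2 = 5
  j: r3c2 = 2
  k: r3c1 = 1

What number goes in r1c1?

I is a freebie, which forces r1c2 = 5.
K is a freebie, which forces r3c1 = 1.
J is a freebie, so r3c2 = 2.
Column 2 already has 2, so r4c2 = 3.
3 is placed in column 2, which forces r5c2 = 4.
Column 2 now contains 4, so r2c2 = 1.
Cage f has product 60, leaving r4c1 = 5.
5 is placed in row 4, so r4c3 = 2.
2 is placed in row 4, so r4c4 = 1.
Row 4 now contains 1, which forces r4c5 = 4.
Cage f needs product 60; hence r5c1 = 3.
Column 3 already has 2; hence r5c3 = 5.
1 is placed in column 4, so r5c4 = 2.
Row 5 already has 5, which forces r5c5 = 1.
Cage c's pair has product 3, which forces r1c3 = 1.
1 is placed in column 4, so r1c4 = 3.
Column 5 already has 4, leaving r1c5 = 2.
Cage d has product 40; hence r2c4 = 4.
Cage d has product 40, which forces r2c5 = 5.
3 is placed in column 4, leaving r3c4 = 5.
5 is placed in column 5, leaving r3c5 = 3.
2 is placed in row 1, leaving r1c1 = 4.
4 is placed in row 2, so r2c1 = 2.
4 is placed in row 2, so r2c3 = 3.
Row 3 now contains 3; hence r3c3 = 4.
The full grid is 4 5 1 3 2 / 2 1 3 4 5 / 1 2 4 5 3 / 5 3 2 1 4 / 3 4 5 2 1.

4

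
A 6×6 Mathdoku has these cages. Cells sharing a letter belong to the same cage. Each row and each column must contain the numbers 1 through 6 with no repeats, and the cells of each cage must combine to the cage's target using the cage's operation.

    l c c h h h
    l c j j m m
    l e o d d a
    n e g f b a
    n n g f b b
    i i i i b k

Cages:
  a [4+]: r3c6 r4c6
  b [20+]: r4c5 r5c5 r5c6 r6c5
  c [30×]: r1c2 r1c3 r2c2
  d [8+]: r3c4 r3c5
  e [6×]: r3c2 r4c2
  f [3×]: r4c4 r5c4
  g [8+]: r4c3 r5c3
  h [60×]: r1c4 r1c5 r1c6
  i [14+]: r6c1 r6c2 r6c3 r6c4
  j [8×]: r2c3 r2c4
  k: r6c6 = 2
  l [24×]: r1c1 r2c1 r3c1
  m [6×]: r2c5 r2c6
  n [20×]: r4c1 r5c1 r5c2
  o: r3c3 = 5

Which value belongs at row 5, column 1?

1

O is a freebie, so r3c3 = 5.
Cage k is given, leaving r6c6 = 2.
In row 2, 5 can only go at r2c2, so r2c2 = 5.
The only place for 4 in row 3 is r3c1.
The only place for 4 in row 4 is r4c5.
Cage b needs sum 20, leaving r5c5 = 6.
Cage b has sum 20, so r5c6 = 5.
The 4 cells of cage b must have sum 20, leaving r6c5 = 5.
The 3 cells of cage h must have product 60, leaving r1c4 = 5.
The two cells of cage d must have sum 8, which forces r3c4 = 6.
6 is placed in column 5, so r3c5 = 2.
The 3 cells of cage n must have product 20; hence r4c1 = 5.
Cage g's pair has sum 8, leaving r4c3 = 6.
5 is placed in row 5, which forces r5c1 = 1.
The 3 cells of cage n must have product 20, leaving r5c2 = 4.
6 is placed in row 5, leaving r5c3 = 2.
Row 5 already has 1, so r5c4 = 3.
Column 5 now contains 2, leaving r1c5 = 3.
Cage h has product 60, which forces r1c6 = 4.
Column 3 already has 2; hence r2c3 = 4.
Cage j's pair has product 8, leaving r2c4 = 2.
Column 5 now contains 2, so r2c5 = 1.
Cage m needs two cells with product 6; hence r2c6 = 6.
Cage e needs two cells with product 6; hence r3c2 = 3.
Row 3 already has 3, which forces r3c6 = 1.
Cage e's pair has product 6; hence r4c2 = 2.
3 is placed in column 4, leaving r4c4 = 1.
Column 6 now contains 1; hence r4c6 = 3.
Column 4 already has 1, which forces r6c4 = 4.
Row 1 now contains 3, which forces r1c1 = 2.
Column 2 already has 2, which forces r1c2 = 6.
Row 1 now contains 3; hence r1c3 = 1.
Row 2 already has 2, leaving r2c1 = 3.
Column 1 already has 3, which forces r6c1 = 6.
Column 2 now contains 6, so r6c2 = 1.
Column 3 now contains 1, leaving r6c3 = 3.
Completed grid: 2 6 1 5 3 4 / 3 5 4 2 1 6 / 4 3 5 6 2 1 / 5 2 6 1 4 3 / 1 4 2 3 6 5 / 6 1 3 4 5 2.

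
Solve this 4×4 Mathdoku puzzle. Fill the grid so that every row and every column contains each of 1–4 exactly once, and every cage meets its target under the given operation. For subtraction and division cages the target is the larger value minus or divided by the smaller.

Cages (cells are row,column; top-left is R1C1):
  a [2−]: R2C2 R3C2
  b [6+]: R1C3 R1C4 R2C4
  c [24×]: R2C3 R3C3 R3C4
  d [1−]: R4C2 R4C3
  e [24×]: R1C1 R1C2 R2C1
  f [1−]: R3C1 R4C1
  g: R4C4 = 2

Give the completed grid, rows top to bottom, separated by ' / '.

Cage g is given, so R4C4 = 2.
Row 3 needs a 1, and only R3C2 is open for it.
The two cells of cage a must have difference 2, which forces R2C2 = 3.
Row 2 now contains 3, leaving R2C4 = 1.
Column 2 already has 3, leaving R4C2 = 4.
Row 4 already has 4, so R4C3 = 3.
Cage e needs product 24, leaving R1C1 = 3.
Column 2 now contains 4, which forces R1C2 = 2.
Row 1 already has 2; hence R1C3 = 1.
Row 1 now contains 3, leaving R1C4 = 4.
Cage e has product 24, which forces R2C1 = 4.
4 is placed in row 2; hence R2C3 = 2.
The two cells of cage f must have difference 1, leaving R3C1 = 2.
Column 3 now contains 2, leaving R3C3 = 4.
Cage c needs product 24, which forces R3C4 = 3.
Row 4 now contains 3, which forces R4C1 = 1.

3 2 1 4 / 4 3 2 1 / 2 1 4 3 / 1 4 3 2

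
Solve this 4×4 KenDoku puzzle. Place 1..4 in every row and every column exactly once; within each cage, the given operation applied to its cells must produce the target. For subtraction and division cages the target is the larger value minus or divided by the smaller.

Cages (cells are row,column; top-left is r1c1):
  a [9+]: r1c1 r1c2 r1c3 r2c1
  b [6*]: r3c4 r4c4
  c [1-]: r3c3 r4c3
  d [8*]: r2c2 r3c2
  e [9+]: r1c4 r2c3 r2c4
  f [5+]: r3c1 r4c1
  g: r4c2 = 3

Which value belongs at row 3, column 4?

3

Cage g is given, which forces r4c2 = 3.
3 is placed in row 4, which forces r4c4 = 2.
2 is placed in column 4, which forces r3c4 = 3.
Column 4 already has 3, which forces r1c4 = 4.
Cage e has sum 9, leaving r2c3 = 4.
The 3 cells of cage e must have sum 9, leaving r2c4 = 1.
3 is placed in row 3, leaving r3c3 = 2.
Cage c's pair has difference 1, which forces r4c3 = 1.
Column 3 now contains 1, leaving r1c3 = 3.
Cage a has sum 9; hence r2c1 = 3.
4 is placed in row 2, leaving r2c2 = 2.
Cage f needs two cells with sum 5; hence r3c1 = 1.
Row 3 already has 2, which forces r3c2 = 4.
1 is placed in row 4, which forces r4c1 = 4.
Column 1 now contains 1, which forces r1c1 = 2.
2 is placed in column 2, so r1c2 = 1.
Filled in: 2 1 3 4 / 3 2 4 1 / 1 4 2 3 / 4 3 1 2.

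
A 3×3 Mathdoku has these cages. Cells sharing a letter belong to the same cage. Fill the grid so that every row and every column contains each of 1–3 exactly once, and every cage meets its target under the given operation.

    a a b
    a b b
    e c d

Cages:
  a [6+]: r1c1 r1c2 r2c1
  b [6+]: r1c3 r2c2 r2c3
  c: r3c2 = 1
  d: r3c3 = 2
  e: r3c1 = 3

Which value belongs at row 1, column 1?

2

Cage e is given, leaving r3c1 = 3.
C is a freebie, which forces r3c2 = 1.
Cage d is given, leaving r3c3 = 2.
The 3 cells of cage a must have sum 6, so r1c2 = 3.
3 is placed in row 1, leaving r1c3 = 1.
Cage b needs sum 6, which forces r2c2 = 2.
Column 3 now contains 1, so r2c3 = 3.
Row 1 already has 1, so r1c1 = 2.
Row 2 already has 2, so r2c1 = 1.
Completed grid: 2 3 1 / 1 2 3 / 3 1 2.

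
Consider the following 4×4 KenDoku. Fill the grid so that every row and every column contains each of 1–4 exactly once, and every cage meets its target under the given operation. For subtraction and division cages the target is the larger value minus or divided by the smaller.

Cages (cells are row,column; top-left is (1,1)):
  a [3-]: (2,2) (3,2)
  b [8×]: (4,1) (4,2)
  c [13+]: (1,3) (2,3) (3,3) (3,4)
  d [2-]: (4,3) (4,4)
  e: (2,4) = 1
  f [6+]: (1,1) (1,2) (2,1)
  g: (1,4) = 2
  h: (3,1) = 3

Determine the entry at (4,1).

Cage g is a single given cell, which forces (1,4) = 2.
Cage e is a single given cell, so (2,4) = 1.
Cage h is given, which forces (3,1) = 3.
Row 3 now contains 3, which forces (3,3) = 2.
Cage c needs sum 13; hence (3,4) = 4.
Column 4 already has 4, so (4,4) = 3.
Cage f has sum 6; hence (1,1) = 1.
Cage f needs sum 6, leaving (1,2) = 3.
Row 1 now contains 3, which forces (1,3) = 4.
3 is placed in column 1, so (2,1) = 2.
Row 2 already has 1; hence (2,2) = 4.
4 is placed in column 3; hence (2,3) = 3.
4 is placed in row 3; hence (3,2) = 1.
2 is placed in column 1; hence (4,1) = 4.
4 is placed in column 2; hence (4,2) = 2.
The two cells of cage d must have difference 2, which forces (4,3) = 1.
Filled in: 1 3 4 2 / 2 4 3 1 / 3 1 2 4 / 4 2 1 3.

4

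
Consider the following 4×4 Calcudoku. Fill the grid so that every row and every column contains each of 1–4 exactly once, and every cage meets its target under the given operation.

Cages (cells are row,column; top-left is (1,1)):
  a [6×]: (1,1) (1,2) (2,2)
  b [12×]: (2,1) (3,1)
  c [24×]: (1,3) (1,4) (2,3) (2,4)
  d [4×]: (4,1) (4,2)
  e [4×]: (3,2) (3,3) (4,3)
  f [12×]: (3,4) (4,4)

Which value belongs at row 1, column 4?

The only place for 2 in row 3 is (3,2).
The 3 cells of cage a must have product 6, which forces (1,1) = 2.
The 3 cells of cage e must have product 4, leaving (3,3) = 1.
Cage e has product 4; hence (4,3) = 2.
Cage c needs product 24; hence (1,4) = 1.
Cage c needs product 24, which forces (2,4) = 2.
1 is placed in row 1; hence (1,2) = 3.
Row 1 now contains 3, leaving (1,3) = 4.
Cage a needs product 6, so (2,2) = 1.
Column 3 already has 4, leaving (2,3) = 3.
Column 2 now contains 1, so (4,2) = 4.
4 is placed in row 4; hence (4,4) = 3.
3 is placed in row 2, so (2,1) = 4.
Cage b's pair has product 12, so (3,1) = 3.
3 is placed in column 4, so (3,4) = 4.
4 is placed in row 4; hence (4,1) = 1.
The full grid is 2 3 4 1 / 4 1 3 2 / 3 2 1 4 / 1 4 2 3.

1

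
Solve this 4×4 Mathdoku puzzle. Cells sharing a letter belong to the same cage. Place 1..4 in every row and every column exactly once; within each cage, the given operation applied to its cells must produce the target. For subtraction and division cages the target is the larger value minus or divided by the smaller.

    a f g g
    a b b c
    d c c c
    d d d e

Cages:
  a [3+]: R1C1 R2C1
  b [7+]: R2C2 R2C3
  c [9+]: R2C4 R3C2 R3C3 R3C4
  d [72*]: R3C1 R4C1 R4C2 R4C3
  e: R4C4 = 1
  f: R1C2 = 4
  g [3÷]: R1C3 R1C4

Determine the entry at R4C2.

2

F is a freebie; hence R1C2 = 4.
Column 2 now contains 4, so R2C2 = 3.
3 is placed in row 2, so R2C3 = 4.
Cage d has product 72; hence R3C1 = 3.
Column 2 now contains 3, so R4C2 = 2.
Row 4 now contains 2, which forces R4C3 = 3.
Cage e is given, so R4C4 = 1.
3 is placed in column 3, leaving R1C3 = 1.
Column 4 already has 1, leaving R1C4 = 3.
Column 4 already has 1; hence R2C4 = 2.
2 is placed in column 2, so R3C2 = 1.
Cage c has sum 9, leaving R3C3 = 2.
Cage c has sum 9; hence R3C4 = 4.
Row 4 now contains 2, so R4C1 = 4.
1 is placed in row 1, which forces R1C1 = 2.
Row 2 already has 2, so R2C1 = 1.
The full grid is 2 4 1 3 / 1 3 4 2 / 3 1 2 4 / 4 2 3 1.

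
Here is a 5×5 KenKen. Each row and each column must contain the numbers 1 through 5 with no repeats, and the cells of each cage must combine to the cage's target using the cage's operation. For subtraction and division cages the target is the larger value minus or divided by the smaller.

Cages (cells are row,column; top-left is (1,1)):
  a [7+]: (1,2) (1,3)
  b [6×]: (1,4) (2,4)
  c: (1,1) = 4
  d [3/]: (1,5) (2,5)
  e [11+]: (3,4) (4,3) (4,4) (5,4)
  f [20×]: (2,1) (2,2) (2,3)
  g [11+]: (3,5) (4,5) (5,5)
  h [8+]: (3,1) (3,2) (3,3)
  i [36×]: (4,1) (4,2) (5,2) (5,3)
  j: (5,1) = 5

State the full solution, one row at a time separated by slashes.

Cage c is a single given cell, so (1,1) = 4.
J is a freebie, so (5,1) = 5.
Column 1 already has 5, which forces (2,1) = 1.
Row 2 now contains 1, leaving (2,5) = 3.
Cage b's pair has product 6, which forces (1,4) = 3.
Column 5 now contains 3, so (1,5) = 1.
Row 2 already has 3, so (2,4) = 2.
Cage e has sum 11, which forces (4,3) = 1.
The 3 cells of cage h must have sum 8, leaving (3,2) = 1.
The 4 cells of cage e must have sum 11, which forces (5,4) = 1.
The only place for 3 in row 3 is (3,1).
The 3 cells of cage h must have sum 8, leaving (3,3) = 4.
4 is placed in row 3, leaving (3,4) = 5.
Row 3 already has 5, leaving (3,5) = 2.
Column 1 now contains 3; hence (4,1) = 2.
The 4 cells of cage i must have product 36, leaving (4,2) = 3.
Column 4 now contains 5, leaving (4,4) = 4.
4 is placed in row 4, leaving (4,5) = 5.
Cage i has product 36, leaving (5,2) = 2.
Cage i needs product 36, which forces (5,3) = 3.
2 is placed in column 5, so (5,5) = 4.
Column 2 already has 2; hence (1,2) = 5.
Cage a needs two cells with sum 7, so (1,3) = 2.
Cage f has product 20, so (2,2) = 4.
4 is placed in column 3, leaving (2,3) = 5.

4 5 2 3 1 / 1 4 5 2 3 / 3 1 4 5 2 / 2 3 1 4 5 / 5 2 3 1 4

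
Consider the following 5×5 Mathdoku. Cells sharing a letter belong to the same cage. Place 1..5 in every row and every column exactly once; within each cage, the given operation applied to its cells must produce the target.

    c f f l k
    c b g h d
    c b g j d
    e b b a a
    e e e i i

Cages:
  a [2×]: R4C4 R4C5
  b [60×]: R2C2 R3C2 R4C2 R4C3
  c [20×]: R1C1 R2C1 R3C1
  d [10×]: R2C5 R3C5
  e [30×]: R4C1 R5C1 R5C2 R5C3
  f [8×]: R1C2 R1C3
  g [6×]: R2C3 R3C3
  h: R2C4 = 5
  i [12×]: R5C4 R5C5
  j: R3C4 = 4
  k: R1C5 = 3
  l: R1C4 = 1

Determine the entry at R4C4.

Cage l is given, so R1C4 = 1.
K is a freebie; hence R1C5 = 3.
Cage h is a single given cell; hence R2C4 = 5.
Row 2 already has 5, leaving R2C5 = 2.
J is a freebie; hence R3C4 = 4.
2 is placed in column 5, leaving R3C5 = 5.
1 is placed in column 4, which forces R4C4 = 2.
2 is placed in column 5, which forces R4C5 = 1.
Column 4 already has 4, which forces R5C4 = 3.
Column 5 now contains 3, which forces R5C5 = 4.
The 3 cells of cage c must have product 20, which forces R1C1 = 5.
The 3 cells of cage c must have product 20, which forces R2C1 = 4.
Row 2 already has 2; hence R2C3 = 3.
5 is placed in row 3, leaving R3C1 = 1.
1 is placed in row 3, leaving R3C2 = 3.
The two cells of cage g must have product 6; hence R3C3 = 2.
The 4 cells of cage e must have product 30, which forces R4C1 = 3.
Column 1 already has 1, so R5C1 = 2.
Cage f needs two cells with product 8, so R1C2 = 2.
2 is placed in column 3, which forces R1C3 = 4.
3 is placed in row 2, leaving R2C2 = 1.
Column 3 now contains 4, leaving R4C3 = 5.
1 is placed in column 2, leaving R5C2 = 5.
5 is placed in column 3, which forces R5C3 = 1.
5 is placed in row 4, so R4C2 = 4.
The full grid is 5 2 4 1 3 / 4 1 3 5 2 / 1 3 2 4 5 / 3 4 5 2 1 / 2 5 1 3 4.

2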